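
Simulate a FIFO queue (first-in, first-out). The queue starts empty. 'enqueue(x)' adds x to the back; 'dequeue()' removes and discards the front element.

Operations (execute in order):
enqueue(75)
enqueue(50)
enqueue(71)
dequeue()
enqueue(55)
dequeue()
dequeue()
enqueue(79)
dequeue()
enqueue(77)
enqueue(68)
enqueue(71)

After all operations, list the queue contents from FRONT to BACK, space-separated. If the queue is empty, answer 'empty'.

enqueue(75): [75]
enqueue(50): [75, 50]
enqueue(71): [75, 50, 71]
dequeue(): [50, 71]
enqueue(55): [50, 71, 55]
dequeue(): [71, 55]
dequeue(): [55]
enqueue(79): [55, 79]
dequeue(): [79]
enqueue(77): [79, 77]
enqueue(68): [79, 77, 68]
enqueue(71): [79, 77, 68, 71]

Answer: 79 77 68 71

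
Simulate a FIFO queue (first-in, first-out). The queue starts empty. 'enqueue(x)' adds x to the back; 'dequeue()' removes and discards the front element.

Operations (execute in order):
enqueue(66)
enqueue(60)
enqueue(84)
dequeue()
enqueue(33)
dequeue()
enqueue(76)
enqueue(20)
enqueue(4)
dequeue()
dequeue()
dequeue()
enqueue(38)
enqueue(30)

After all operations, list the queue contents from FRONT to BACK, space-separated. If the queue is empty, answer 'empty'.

enqueue(66): [66]
enqueue(60): [66, 60]
enqueue(84): [66, 60, 84]
dequeue(): [60, 84]
enqueue(33): [60, 84, 33]
dequeue(): [84, 33]
enqueue(76): [84, 33, 76]
enqueue(20): [84, 33, 76, 20]
enqueue(4): [84, 33, 76, 20, 4]
dequeue(): [33, 76, 20, 4]
dequeue(): [76, 20, 4]
dequeue(): [20, 4]
enqueue(38): [20, 4, 38]
enqueue(30): [20, 4, 38, 30]

Answer: 20 4 38 30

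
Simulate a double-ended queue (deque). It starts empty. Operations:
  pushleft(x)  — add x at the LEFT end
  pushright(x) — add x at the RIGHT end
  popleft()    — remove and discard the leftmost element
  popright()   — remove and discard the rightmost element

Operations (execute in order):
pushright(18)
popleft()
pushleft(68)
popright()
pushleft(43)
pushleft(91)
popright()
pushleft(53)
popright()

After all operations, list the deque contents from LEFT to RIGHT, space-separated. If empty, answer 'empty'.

Answer: 53

Derivation:
pushright(18): [18]
popleft(): []
pushleft(68): [68]
popright(): []
pushleft(43): [43]
pushleft(91): [91, 43]
popright(): [91]
pushleft(53): [53, 91]
popright(): [53]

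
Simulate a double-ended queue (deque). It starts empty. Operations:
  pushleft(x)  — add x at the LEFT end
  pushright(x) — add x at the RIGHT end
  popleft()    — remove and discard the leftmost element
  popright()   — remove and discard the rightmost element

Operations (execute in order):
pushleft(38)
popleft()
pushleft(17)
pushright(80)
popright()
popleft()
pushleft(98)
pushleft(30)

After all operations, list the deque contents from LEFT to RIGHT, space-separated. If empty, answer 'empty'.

Answer: 30 98

Derivation:
pushleft(38): [38]
popleft(): []
pushleft(17): [17]
pushright(80): [17, 80]
popright(): [17]
popleft(): []
pushleft(98): [98]
pushleft(30): [30, 98]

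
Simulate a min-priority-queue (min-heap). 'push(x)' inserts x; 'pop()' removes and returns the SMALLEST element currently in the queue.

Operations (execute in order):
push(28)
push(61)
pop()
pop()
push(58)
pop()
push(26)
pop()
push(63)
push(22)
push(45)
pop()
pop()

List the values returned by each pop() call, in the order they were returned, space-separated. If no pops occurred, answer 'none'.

push(28): heap contents = [28]
push(61): heap contents = [28, 61]
pop() → 28: heap contents = [61]
pop() → 61: heap contents = []
push(58): heap contents = [58]
pop() → 58: heap contents = []
push(26): heap contents = [26]
pop() → 26: heap contents = []
push(63): heap contents = [63]
push(22): heap contents = [22, 63]
push(45): heap contents = [22, 45, 63]
pop() → 22: heap contents = [45, 63]
pop() → 45: heap contents = [63]

Answer: 28 61 58 26 22 45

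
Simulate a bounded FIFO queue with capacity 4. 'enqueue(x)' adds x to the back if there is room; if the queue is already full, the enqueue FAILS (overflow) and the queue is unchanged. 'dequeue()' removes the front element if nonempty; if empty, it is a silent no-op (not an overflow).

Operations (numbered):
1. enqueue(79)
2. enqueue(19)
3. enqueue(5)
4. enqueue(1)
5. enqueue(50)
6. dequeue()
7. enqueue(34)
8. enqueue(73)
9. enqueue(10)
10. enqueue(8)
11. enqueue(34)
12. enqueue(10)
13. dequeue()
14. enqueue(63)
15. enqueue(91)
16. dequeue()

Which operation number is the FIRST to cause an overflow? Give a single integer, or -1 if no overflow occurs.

1. enqueue(79): size=1
2. enqueue(19): size=2
3. enqueue(5): size=3
4. enqueue(1): size=4
5. enqueue(50): size=4=cap → OVERFLOW (fail)
6. dequeue(): size=3
7. enqueue(34): size=4
8. enqueue(73): size=4=cap → OVERFLOW (fail)
9. enqueue(10): size=4=cap → OVERFLOW (fail)
10. enqueue(8): size=4=cap → OVERFLOW (fail)
11. enqueue(34): size=4=cap → OVERFLOW (fail)
12. enqueue(10): size=4=cap → OVERFLOW (fail)
13. dequeue(): size=3
14. enqueue(63): size=4
15. enqueue(91): size=4=cap → OVERFLOW (fail)
16. dequeue(): size=3

Answer: 5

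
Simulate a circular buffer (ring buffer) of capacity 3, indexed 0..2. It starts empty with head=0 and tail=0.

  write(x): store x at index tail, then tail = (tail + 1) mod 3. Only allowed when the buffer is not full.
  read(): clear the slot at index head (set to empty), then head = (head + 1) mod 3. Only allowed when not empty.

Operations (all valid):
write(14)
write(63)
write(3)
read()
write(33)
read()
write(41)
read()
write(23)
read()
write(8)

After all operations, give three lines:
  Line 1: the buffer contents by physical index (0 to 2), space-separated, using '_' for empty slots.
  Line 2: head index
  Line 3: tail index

write(14): buf=[14 _ _], head=0, tail=1, size=1
write(63): buf=[14 63 _], head=0, tail=2, size=2
write(3): buf=[14 63 3], head=0, tail=0, size=3
read(): buf=[_ 63 3], head=1, tail=0, size=2
write(33): buf=[33 63 3], head=1, tail=1, size=3
read(): buf=[33 _ 3], head=2, tail=1, size=2
write(41): buf=[33 41 3], head=2, tail=2, size=3
read(): buf=[33 41 _], head=0, tail=2, size=2
write(23): buf=[33 41 23], head=0, tail=0, size=3
read(): buf=[_ 41 23], head=1, tail=0, size=2
write(8): buf=[8 41 23], head=1, tail=1, size=3

Answer: 8 41 23
1
1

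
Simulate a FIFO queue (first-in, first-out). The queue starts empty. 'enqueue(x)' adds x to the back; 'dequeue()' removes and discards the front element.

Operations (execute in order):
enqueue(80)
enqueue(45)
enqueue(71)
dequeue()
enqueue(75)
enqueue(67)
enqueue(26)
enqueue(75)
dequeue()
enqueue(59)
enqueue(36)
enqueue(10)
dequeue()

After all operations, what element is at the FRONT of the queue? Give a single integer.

enqueue(80): queue = [80]
enqueue(45): queue = [80, 45]
enqueue(71): queue = [80, 45, 71]
dequeue(): queue = [45, 71]
enqueue(75): queue = [45, 71, 75]
enqueue(67): queue = [45, 71, 75, 67]
enqueue(26): queue = [45, 71, 75, 67, 26]
enqueue(75): queue = [45, 71, 75, 67, 26, 75]
dequeue(): queue = [71, 75, 67, 26, 75]
enqueue(59): queue = [71, 75, 67, 26, 75, 59]
enqueue(36): queue = [71, 75, 67, 26, 75, 59, 36]
enqueue(10): queue = [71, 75, 67, 26, 75, 59, 36, 10]
dequeue(): queue = [75, 67, 26, 75, 59, 36, 10]

Answer: 75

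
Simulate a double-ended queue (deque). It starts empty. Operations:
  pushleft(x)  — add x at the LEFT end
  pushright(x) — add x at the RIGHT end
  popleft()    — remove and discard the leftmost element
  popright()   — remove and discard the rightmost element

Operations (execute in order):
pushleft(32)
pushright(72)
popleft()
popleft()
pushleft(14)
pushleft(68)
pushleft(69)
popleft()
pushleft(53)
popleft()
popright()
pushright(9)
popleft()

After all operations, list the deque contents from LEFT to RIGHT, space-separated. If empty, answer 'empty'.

pushleft(32): [32]
pushright(72): [32, 72]
popleft(): [72]
popleft(): []
pushleft(14): [14]
pushleft(68): [68, 14]
pushleft(69): [69, 68, 14]
popleft(): [68, 14]
pushleft(53): [53, 68, 14]
popleft(): [68, 14]
popright(): [68]
pushright(9): [68, 9]
popleft(): [9]

Answer: 9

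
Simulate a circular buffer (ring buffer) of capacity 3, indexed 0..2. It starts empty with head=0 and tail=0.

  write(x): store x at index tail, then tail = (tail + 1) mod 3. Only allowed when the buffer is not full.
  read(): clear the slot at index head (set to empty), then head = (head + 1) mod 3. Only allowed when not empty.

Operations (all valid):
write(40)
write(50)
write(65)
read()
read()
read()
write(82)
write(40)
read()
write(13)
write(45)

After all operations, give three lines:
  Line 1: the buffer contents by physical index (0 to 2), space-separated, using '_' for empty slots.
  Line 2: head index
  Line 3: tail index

write(40): buf=[40 _ _], head=0, tail=1, size=1
write(50): buf=[40 50 _], head=0, tail=2, size=2
write(65): buf=[40 50 65], head=0, tail=0, size=3
read(): buf=[_ 50 65], head=1, tail=0, size=2
read(): buf=[_ _ 65], head=2, tail=0, size=1
read(): buf=[_ _ _], head=0, tail=0, size=0
write(82): buf=[82 _ _], head=0, tail=1, size=1
write(40): buf=[82 40 _], head=0, tail=2, size=2
read(): buf=[_ 40 _], head=1, tail=2, size=1
write(13): buf=[_ 40 13], head=1, tail=0, size=2
write(45): buf=[45 40 13], head=1, tail=1, size=3

Answer: 45 40 13
1
1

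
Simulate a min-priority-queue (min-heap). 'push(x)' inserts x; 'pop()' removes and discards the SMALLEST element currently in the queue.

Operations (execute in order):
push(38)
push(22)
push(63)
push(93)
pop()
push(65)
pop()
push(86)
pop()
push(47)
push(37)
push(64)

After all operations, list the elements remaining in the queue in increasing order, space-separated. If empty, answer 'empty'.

push(38): heap contents = [38]
push(22): heap contents = [22, 38]
push(63): heap contents = [22, 38, 63]
push(93): heap contents = [22, 38, 63, 93]
pop() → 22: heap contents = [38, 63, 93]
push(65): heap contents = [38, 63, 65, 93]
pop() → 38: heap contents = [63, 65, 93]
push(86): heap contents = [63, 65, 86, 93]
pop() → 63: heap contents = [65, 86, 93]
push(47): heap contents = [47, 65, 86, 93]
push(37): heap contents = [37, 47, 65, 86, 93]
push(64): heap contents = [37, 47, 64, 65, 86, 93]

Answer: 37 47 64 65 86 93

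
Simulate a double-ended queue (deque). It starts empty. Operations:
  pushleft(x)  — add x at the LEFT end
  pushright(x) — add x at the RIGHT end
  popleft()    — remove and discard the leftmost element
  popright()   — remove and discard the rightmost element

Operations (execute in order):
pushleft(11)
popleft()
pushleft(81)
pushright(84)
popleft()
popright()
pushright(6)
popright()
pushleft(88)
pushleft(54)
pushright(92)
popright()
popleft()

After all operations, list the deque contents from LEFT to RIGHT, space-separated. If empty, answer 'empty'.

pushleft(11): [11]
popleft(): []
pushleft(81): [81]
pushright(84): [81, 84]
popleft(): [84]
popright(): []
pushright(6): [6]
popright(): []
pushleft(88): [88]
pushleft(54): [54, 88]
pushright(92): [54, 88, 92]
popright(): [54, 88]
popleft(): [88]

Answer: 88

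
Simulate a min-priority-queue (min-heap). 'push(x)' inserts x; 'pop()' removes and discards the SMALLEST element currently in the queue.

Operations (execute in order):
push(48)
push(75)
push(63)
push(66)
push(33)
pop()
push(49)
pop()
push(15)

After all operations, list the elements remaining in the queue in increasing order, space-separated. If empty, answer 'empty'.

push(48): heap contents = [48]
push(75): heap contents = [48, 75]
push(63): heap contents = [48, 63, 75]
push(66): heap contents = [48, 63, 66, 75]
push(33): heap contents = [33, 48, 63, 66, 75]
pop() → 33: heap contents = [48, 63, 66, 75]
push(49): heap contents = [48, 49, 63, 66, 75]
pop() → 48: heap contents = [49, 63, 66, 75]
push(15): heap contents = [15, 49, 63, 66, 75]

Answer: 15 49 63 66 75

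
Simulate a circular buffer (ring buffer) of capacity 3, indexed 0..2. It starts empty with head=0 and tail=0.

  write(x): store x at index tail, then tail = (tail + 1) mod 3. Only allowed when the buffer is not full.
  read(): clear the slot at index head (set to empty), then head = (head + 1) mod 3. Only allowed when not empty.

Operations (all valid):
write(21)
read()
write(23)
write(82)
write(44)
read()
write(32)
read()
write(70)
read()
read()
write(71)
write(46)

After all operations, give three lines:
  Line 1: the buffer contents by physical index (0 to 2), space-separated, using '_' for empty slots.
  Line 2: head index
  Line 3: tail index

Answer: 71 46 70
2
2

Derivation:
write(21): buf=[21 _ _], head=0, tail=1, size=1
read(): buf=[_ _ _], head=1, tail=1, size=0
write(23): buf=[_ 23 _], head=1, tail=2, size=1
write(82): buf=[_ 23 82], head=1, tail=0, size=2
write(44): buf=[44 23 82], head=1, tail=1, size=3
read(): buf=[44 _ 82], head=2, tail=1, size=2
write(32): buf=[44 32 82], head=2, tail=2, size=3
read(): buf=[44 32 _], head=0, tail=2, size=2
write(70): buf=[44 32 70], head=0, tail=0, size=3
read(): buf=[_ 32 70], head=1, tail=0, size=2
read(): buf=[_ _ 70], head=2, tail=0, size=1
write(71): buf=[71 _ 70], head=2, tail=1, size=2
write(46): buf=[71 46 70], head=2, tail=2, size=3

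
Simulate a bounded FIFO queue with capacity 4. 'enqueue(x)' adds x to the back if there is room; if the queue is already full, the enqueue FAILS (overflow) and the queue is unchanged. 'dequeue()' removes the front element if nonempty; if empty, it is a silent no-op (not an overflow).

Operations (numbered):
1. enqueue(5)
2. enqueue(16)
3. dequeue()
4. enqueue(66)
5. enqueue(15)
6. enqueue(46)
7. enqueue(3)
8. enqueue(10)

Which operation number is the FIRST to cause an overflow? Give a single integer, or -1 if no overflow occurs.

Answer: 7

Derivation:
1. enqueue(5): size=1
2. enqueue(16): size=2
3. dequeue(): size=1
4. enqueue(66): size=2
5. enqueue(15): size=3
6. enqueue(46): size=4
7. enqueue(3): size=4=cap → OVERFLOW (fail)
8. enqueue(10): size=4=cap → OVERFLOW (fail)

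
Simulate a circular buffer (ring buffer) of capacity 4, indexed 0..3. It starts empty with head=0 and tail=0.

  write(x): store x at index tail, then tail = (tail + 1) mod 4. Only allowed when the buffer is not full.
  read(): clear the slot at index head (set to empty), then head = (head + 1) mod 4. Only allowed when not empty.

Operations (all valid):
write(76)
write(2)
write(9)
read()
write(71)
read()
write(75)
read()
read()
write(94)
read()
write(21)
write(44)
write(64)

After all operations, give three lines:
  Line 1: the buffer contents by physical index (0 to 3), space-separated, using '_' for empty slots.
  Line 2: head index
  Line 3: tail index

write(76): buf=[76 _ _ _], head=0, tail=1, size=1
write(2): buf=[76 2 _ _], head=0, tail=2, size=2
write(9): buf=[76 2 9 _], head=0, tail=3, size=3
read(): buf=[_ 2 9 _], head=1, tail=3, size=2
write(71): buf=[_ 2 9 71], head=1, tail=0, size=3
read(): buf=[_ _ 9 71], head=2, tail=0, size=2
write(75): buf=[75 _ 9 71], head=2, tail=1, size=3
read(): buf=[75 _ _ 71], head=3, tail=1, size=2
read(): buf=[75 _ _ _], head=0, tail=1, size=1
write(94): buf=[75 94 _ _], head=0, tail=2, size=2
read(): buf=[_ 94 _ _], head=1, tail=2, size=1
write(21): buf=[_ 94 21 _], head=1, tail=3, size=2
write(44): buf=[_ 94 21 44], head=1, tail=0, size=3
write(64): buf=[64 94 21 44], head=1, tail=1, size=4

Answer: 64 94 21 44
1
1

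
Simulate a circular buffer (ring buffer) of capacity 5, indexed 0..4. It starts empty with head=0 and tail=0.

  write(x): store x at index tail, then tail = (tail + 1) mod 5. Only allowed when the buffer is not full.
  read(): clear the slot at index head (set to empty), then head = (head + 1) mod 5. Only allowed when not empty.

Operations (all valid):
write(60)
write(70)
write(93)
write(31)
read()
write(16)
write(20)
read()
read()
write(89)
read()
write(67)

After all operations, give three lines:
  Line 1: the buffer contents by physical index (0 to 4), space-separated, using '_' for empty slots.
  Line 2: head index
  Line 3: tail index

Answer: 20 89 67 _ 16
4
3

Derivation:
write(60): buf=[60 _ _ _ _], head=0, tail=1, size=1
write(70): buf=[60 70 _ _ _], head=0, tail=2, size=2
write(93): buf=[60 70 93 _ _], head=0, tail=3, size=3
write(31): buf=[60 70 93 31 _], head=0, tail=4, size=4
read(): buf=[_ 70 93 31 _], head=1, tail=4, size=3
write(16): buf=[_ 70 93 31 16], head=1, tail=0, size=4
write(20): buf=[20 70 93 31 16], head=1, tail=1, size=5
read(): buf=[20 _ 93 31 16], head=2, tail=1, size=4
read(): buf=[20 _ _ 31 16], head=3, tail=1, size=3
write(89): buf=[20 89 _ 31 16], head=3, tail=2, size=4
read(): buf=[20 89 _ _ 16], head=4, tail=2, size=3
write(67): buf=[20 89 67 _ 16], head=4, tail=3, size=4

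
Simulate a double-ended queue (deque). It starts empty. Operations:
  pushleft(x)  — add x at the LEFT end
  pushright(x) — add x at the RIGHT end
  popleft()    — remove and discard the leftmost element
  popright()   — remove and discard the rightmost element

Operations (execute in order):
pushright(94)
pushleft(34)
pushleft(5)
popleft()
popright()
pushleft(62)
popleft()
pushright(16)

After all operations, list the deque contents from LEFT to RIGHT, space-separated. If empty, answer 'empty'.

Answer: 34 16

Derivation:
pushright(94): [94]
pushleft(34): [34, 94]
pushleft(5): [5, 34, 94]
popleft(): [34, 94]
popright(): [34]
pushleft(62): [62, 34]
popleft(): [34]
pushright(16): [34, 16]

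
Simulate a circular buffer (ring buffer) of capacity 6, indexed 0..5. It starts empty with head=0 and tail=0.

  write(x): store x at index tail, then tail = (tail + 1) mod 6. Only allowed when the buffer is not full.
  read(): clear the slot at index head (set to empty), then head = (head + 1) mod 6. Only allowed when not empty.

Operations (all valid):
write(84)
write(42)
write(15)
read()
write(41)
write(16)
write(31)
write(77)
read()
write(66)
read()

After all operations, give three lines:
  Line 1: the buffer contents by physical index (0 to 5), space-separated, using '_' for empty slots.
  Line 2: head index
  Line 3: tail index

Answer: 77 66 _ 41 16 31
3
2

Derivation:
write(84): buf=[84 _ _ _ _ _], head=0, tail=1, size=1
write(42): buf=[84 42 _ _ _ _], head=0, tail=2, size=2
write(15): buf=[84 42 15 _ _ _], head=0, tail=3, size=3
read(): buf=[_ 42 15 _ _ _], head=1, tail=3, size=2
write(41): buf=[_ 42 15 41 _ _], head=1, tail=4, size=3
write(16): buf=[_ 42 15 41 16 _], head=1, tail=5, size=4
write(31): buf=[_ 42 15 41 16 31], head=1, tail=0, size=5
write(77): buf=[77 42 15 41 16 31], head=1, tail=1, size=6
read(): buf=[77 _ 15 41 16 31], head=2, tail=1, size=5
write(66): buf=[77 66 15 41 16 31], head=2, tail=2, size=6
read(): buf=[77 66 _ 41 16 31], head=3, tail=2, size=5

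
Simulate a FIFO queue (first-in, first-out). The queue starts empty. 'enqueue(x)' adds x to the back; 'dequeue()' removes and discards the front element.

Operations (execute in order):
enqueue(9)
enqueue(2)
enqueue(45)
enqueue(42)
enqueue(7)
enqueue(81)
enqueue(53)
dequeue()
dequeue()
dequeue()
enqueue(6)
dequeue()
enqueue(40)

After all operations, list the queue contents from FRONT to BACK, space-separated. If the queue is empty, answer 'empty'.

enqueue(9): [9]
enqueue(2): [9, 2]
enqueue(45): [9, 2, 45]
enqueue(42): [9, 2, 45, 42]
enqueue(7): [9, 2, 45, 42, 7]
enqueue(81): [9, 2, 45, 42, 7, 81]
enqueue(53): [9, 2, 45, 42, 7, 81, 53]
dequeue(): [2, 45, 42, 7, 81, 53]
dequeue(): [45, 42, 7, 81, 53]
dequeue(): [42, 7, 81, 53]
enqueue(6): [42, 7, 81, 53, 6]
dequeue(): [7, 81, 53, 6]
enqueue(40): [7, 81, 53, 6, 40]

Answer: 7 81 53 6 40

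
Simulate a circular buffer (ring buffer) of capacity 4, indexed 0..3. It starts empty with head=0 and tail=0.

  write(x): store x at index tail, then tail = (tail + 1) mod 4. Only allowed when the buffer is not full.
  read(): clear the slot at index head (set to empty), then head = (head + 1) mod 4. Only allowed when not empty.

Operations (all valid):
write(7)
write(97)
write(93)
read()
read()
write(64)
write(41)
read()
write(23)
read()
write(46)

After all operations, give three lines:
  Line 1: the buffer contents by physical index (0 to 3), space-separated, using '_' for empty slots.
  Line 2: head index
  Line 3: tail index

write(7): buf=[7 _ _ _], head=0, tail=1, size=1
write(97): buf=[7 97 _ _], head=0, tail=2, size=2
write(93): buf=[7 97 93 _], head=0, tail=3, size=3
read(): buf=[_ 97 93 _], head=1, tail=3, size=2
read(): buf=[_ _ 93 _], head=2, tail=3, size=1
write(64): buf=[_ _ 93 64], head=2, tail=0, size=2
write(41): buf=[41 _ 93 64], head=2, tail=1, size=3
read(): buf=[41 _ _ 64], head=3, tail=1, size=2
write(23): buf=[41 23 _ 64], head=3, tail=2, size=3
read(): buf=[41 23 _ _], head=0, tail=2, size=2
write(46): buf=[41 23 46 _], head=0, tail=3, size=3

Answer: 41 23 46 _
0
3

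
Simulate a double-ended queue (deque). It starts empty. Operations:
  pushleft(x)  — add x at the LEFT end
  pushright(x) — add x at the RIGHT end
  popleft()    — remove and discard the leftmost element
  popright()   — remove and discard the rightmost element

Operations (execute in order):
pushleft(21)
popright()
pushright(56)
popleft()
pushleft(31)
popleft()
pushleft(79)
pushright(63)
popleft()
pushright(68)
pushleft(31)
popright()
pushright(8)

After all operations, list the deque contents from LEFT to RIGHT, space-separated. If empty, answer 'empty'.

Answer: 31 63 8

Derivation:
pushleft(21): [21]
popright(): []
pushright(56): [56]
popleft(): []
pushleft(31): [31]
popleft(): []
pushleft(79): [79]
pushright(63): [79, 63]
popleft(): [63]
pushright(68): [63, 68]
pushleft(31): [31, 63, 68]
popright(): [31, 63]
pushright(8): [31, 63, 8]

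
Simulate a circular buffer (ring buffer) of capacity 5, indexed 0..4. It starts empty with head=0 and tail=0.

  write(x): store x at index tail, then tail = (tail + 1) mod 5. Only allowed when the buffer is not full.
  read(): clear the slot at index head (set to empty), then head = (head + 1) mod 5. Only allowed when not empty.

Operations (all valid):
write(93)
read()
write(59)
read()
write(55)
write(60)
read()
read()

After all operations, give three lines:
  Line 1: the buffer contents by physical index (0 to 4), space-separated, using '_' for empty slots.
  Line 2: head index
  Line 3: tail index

Answer: _ _ _ _ _
4
4

Derivation:
write(93): buf=[93 _ _ _ _], head=0, tail=1, size=1
read(): buf=[_ _ _ _ _], head=1, tail=1, size=0
write(59): buf=[_ 59 _ _ _], head=1, tail=2, size=1
read(): buf=[_ _ _ _ _], head=2, tail=2, size=0
write(55): buf=[_ _ 55 _ _], head=2, tail=3, size=1
write(60): buf=[_ _ 55 60 _], head=2, tail=4, size=2
read(): buf=[_ _ _ 60 _], head=3, tail=4, size=1
read(): buf=[_ _ _ _ _], head=4, tail=4, size=0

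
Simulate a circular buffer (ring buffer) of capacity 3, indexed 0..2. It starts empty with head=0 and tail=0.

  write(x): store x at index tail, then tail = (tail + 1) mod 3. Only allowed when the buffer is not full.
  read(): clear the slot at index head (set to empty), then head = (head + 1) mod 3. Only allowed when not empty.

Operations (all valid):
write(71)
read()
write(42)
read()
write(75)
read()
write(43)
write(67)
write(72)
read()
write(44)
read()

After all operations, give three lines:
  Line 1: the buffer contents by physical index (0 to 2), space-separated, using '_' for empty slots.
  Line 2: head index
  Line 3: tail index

write(71): buf=[71 _ _], head=0, tail=1, size=1
read(): buf=[_ _ _], head=1, tail=1, size=0
write(42): buf=[_ 42 _], head=1, tail=2, size=1
read(): buf=[_ _ _], head=2, tail=2, size=0
write(75): buf=[_ _ 75], head=2, tail=0, size=1
read(): buf=[_ _ _], head=0, tail=0, size=0
write(43): buf=[43 _ _], head=0, tail=1, size=1
write(67): buf=[43 67 _], head=0, tail=2, size=2
write(72): buf=[43 67 72], head=0, tail=0, size=3
read(): buf=[_ 67 72], head=1, tail=0, size=2
write(44): buf=[44 67 72], head=1, tail=1, size=3
read(): buf=[44 _ 72], head=2, tail=1, size=2

Answer: 44 _ 72
2
1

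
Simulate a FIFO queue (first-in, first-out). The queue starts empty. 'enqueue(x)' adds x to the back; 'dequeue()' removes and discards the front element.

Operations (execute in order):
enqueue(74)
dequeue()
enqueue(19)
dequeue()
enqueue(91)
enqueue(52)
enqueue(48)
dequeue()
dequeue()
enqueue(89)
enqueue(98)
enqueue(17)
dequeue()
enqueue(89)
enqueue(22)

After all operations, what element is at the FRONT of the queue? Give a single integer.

enqueue(74): queue = [74]
dequeue(): queue = []
enqueue(19): queue = [19]
dequeue(): queue = []
enqueue(91): queue = [91]
enqueue(52): queue = [91, 52]
enqueue(48): queue = [91, 52, 48]
dequeue(): queue = [52, 48]
dequeue(): queue = [48]
enqueue(89): queue = [48, 89]
enqueue(98): queue = [48, 89, 98]
enqueue(17): queue = [48, 89, 98, 17]
dequeue(): queue = [89, 98, 17]
enqueue(89): queue = [89, 98, 17, 89]
enqueue(22): queue = [89, 98, 17, 89, 22]

Answer: 89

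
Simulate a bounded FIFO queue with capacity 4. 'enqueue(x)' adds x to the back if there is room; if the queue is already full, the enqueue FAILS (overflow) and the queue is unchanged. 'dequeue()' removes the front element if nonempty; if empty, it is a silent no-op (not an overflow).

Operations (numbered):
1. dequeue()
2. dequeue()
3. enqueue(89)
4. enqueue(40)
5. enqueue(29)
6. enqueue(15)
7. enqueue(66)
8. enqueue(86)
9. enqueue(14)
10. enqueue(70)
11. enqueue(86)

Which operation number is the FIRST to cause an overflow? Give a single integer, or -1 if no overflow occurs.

Answer: 7

Derivation:
1. dequeue(): empty, no-op, size=0
2. dequeue(): empty, no-op, size=0
3. enqueue(89): size=1
4. enqueue(40): size=2
5. enqueue(29): size=3
6. enqueue(15): size=4
7. enqueue(66): size=4=cap → OVERFLOW (fail)
8. enqueue(86): size=4=cap → OVERFLOW (fail)
9. enqueue(14): size=4=cap → OVERFLOW (fail)
10. enqueue(70): size=4=cap → OVERFLOW (fail)
11. enqueue(86): size=4=cap → OVERFLOW (fail)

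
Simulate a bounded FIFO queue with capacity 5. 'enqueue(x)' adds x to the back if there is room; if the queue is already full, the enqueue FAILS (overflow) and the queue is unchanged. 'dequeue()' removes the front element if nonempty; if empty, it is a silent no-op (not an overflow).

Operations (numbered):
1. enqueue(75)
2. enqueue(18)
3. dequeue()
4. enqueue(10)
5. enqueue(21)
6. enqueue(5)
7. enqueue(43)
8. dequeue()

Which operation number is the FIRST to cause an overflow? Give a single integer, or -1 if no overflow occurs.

Answer: -1

Derivation:
1. enqueue(75): size=1
2. enqueue(18): size=2
3. dequeue(): size=1
4. enqueue(10): size=2
5. enqueue(21): size=3
6. enqueue(5): size=4
7. enqueue(43): size=5
8. dequeue(): size=4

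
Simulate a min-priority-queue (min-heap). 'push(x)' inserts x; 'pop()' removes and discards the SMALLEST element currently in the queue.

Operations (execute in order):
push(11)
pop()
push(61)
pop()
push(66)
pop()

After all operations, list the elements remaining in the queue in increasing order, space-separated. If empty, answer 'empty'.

Answer: empty

Derivation:
push(11): heap contents = [11]
pop() → 11: heap contents = []
push(61): heap contents = [61]
pop() → 61: heap contents = []
push(66): heap contents = [66]
pop() → 66: heap contents = []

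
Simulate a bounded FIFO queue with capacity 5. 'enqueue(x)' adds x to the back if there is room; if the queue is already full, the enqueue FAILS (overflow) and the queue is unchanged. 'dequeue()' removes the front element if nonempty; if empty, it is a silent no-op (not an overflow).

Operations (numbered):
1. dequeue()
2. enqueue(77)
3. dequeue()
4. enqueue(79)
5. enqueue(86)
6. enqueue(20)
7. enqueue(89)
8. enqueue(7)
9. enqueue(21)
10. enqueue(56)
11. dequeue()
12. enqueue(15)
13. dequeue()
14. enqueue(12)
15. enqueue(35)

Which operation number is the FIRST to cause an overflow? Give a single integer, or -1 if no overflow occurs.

1. dequeue(): empty, no-op, size=0
2. enqueue(77): size=1
3. dequeue(): size=0
4. enqueue(79): size=1
5. enqueue(86): size=2
6. enqueue(20): size=3
7. enqueue(89): size=4
8. enqueue(7): size=5
9. enqueue(21): size=5=cap → OVERFLOW (fail)
10. enqueue(56): size=5=cap → OVERFLOW (fail)
11. dequeue(): size=4
12. enqueue(15): size=5
13. dequeue(): size=4
14. enqueue(12): size=5
15. enqueue(35): size=5=cap → OVERFLOW (fail)

Answer: 9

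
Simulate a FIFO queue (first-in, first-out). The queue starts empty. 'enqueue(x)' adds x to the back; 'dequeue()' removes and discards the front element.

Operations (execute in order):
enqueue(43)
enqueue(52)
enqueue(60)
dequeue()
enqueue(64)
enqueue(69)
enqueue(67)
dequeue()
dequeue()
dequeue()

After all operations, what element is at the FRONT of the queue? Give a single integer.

Answer: 69

Derivation:
enqueue(43): queue = [43]
enqueue(52): queue = [43, 52]
enqueue(60): queue = [43, 52, 60]
dequeue(): queue = [52, 60]
enqueue(64): queue = [52, 60, 64]
enqueue(69): queue = [52, 60, 64, 69]
enqueue(67): queue = [52, 60, 64, 69, 67]
dequeue(): queue = [60, 64, 69, 67]
dequeue(): queue = [64, 69, 67]
dequeue(): queue = [69, 67]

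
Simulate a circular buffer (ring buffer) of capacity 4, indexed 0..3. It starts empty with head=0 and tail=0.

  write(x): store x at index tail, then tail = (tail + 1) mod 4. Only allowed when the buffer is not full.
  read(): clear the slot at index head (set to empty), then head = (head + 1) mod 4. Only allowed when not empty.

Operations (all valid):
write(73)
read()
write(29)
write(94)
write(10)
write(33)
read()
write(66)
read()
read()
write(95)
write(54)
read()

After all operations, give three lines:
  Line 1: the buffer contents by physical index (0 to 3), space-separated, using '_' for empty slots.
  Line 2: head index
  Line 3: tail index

Answer: _ 66 95 54
1
0

Derivation:
write(73): buf=[73 _ _ _], head=0, tail=1, size=1
read(): buf=[_ _ _ _], head=1, tail=1, size=0
write(29): buf=[_ 29 _ _], head=1, tail=2, size=1
write(94): buf=[_ 29 94 _], head=1, tail=3, size=2
write(10): buf=[_ 29 94 10], head=1, tail=0, size=3
write(33): buf=[33 29 94 10], head=1, tail=1, size=4
read(): buf=[33 _ 94 10], head=2, tail=1, size=3
write(66): buf=[33 66 94 10], head=2, tail=2, size=4
read(): buf=[33 66 _ 10], head=3, tail=2, size=3
read(): buf=[33 66 _ _], head=0, tail=2, size=2
write(95): buf=[33 66 95 _], head=0, tail=3, size=3
write(54): buf=[33 66 95 54], head=0, tail=0, size=4
read(): buf=[_ 66 95 54], head=1, tail=0, size=3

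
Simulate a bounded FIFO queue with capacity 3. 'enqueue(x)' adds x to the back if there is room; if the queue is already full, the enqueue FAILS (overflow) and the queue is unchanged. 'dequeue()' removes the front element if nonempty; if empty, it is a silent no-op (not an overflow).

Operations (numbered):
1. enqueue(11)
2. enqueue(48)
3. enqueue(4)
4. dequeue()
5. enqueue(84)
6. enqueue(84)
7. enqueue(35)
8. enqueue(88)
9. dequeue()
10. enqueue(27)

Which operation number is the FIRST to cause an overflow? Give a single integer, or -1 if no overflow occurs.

1. enqueue(11): size=1
2. enqueue(48): size=2
3. enqueue(4): size=3
4. dequeue(): size=2
5. enqueue(84): size=3
6. enqueue(84): size=3=cap → OVERFLOW (fail)
7. enqueue(35): size=3=cap → OVERFLOW (fail)
8. enqueue(88): size=3=cap → OVERFLOW (fail)
9. dequeue(): size=2
10. enqueue(27): size=3

Answer: 6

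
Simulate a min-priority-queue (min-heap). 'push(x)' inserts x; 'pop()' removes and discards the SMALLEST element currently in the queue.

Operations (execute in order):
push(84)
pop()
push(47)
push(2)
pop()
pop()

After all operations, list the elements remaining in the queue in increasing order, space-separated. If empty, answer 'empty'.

Answer: empty

Derivation:
push(84): heap contents = [84]
pop() → 84: heap contents = []
push(47): heap contents = [47]
push(2): heap contents = [2, 47]
pop() → 2: heap contents = [47]
pop() → 47: heap contents = []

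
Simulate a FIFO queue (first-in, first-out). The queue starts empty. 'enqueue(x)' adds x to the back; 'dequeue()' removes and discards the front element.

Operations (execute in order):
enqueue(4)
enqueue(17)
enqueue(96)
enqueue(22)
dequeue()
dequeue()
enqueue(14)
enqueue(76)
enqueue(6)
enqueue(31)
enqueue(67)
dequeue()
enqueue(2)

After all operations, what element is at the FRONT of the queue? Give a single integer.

Answer: 22

Derivation:
enqueue(4): queue = [4]
enqueue(17): queue = [4, 17]
enqueue(96): queue = [4, 17, 96]
enqueue(22): queue = [4, 17, 96, 22]
dequeue(): queue = [17, 96, 22]
dequeue(): queue = [96, 22]
enqueue(14): queue = [96, 22, 14]
enqueue(76): queue = [96, 22, 14, 76]
enqueue(6): queue = [96, 22, 14, 76, 6]
enqueue(31): queue = [96, 22, 14, 76, 6, 31]
enqueue(67): queue = [96, 22, 14, 76, 6, 31, 67]
dequeue(): queue = [22, 14, 76, 6, 31, 67]
enqueue(2): queue = [22, 14, 76, 6, 31, 67, 2]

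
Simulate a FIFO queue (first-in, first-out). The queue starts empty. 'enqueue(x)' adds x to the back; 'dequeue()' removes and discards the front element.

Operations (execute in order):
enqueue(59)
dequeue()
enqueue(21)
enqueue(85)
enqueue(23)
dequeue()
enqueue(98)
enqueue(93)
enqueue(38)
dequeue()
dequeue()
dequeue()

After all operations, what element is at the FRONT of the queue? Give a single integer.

Answer: 93

Derivation:
enqueue(59): queue = [59]
dequeue(): queue = []
enqueue(21): queue = [21]
enqueue(85): queue = [21, 85]
enqueue(23): queue = [21, 85, 23]
dequeue(): queue = [85, 23]
enqueue(98): queue = [85, 23, 98]
enqueue(93): queue = [85, 23, 98, 93]
enqueue(38): queue = [85, 23, 98, 93, 38]
dequeue(): queue = [23, 98, 93, 38]
dequeue(): queue = [98, 93, 38]
dequeue(): queue = [93, 38]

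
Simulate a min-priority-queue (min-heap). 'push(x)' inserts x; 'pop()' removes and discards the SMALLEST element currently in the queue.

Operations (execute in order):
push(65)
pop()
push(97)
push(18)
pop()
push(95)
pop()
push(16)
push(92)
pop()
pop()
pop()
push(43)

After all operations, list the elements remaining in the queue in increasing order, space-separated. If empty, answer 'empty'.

push(65): heap contents = [65]
pop() → 65: heap contents = []
push(97): heap contents = [97]
push(18): heap contents = [18, 97]
pop() → 18: heap contents = [97]
push(95): heap contents = [95, 97]
pop() → 95: heap contents = [97]
push(16): heap contents = [16, 97]
push(92): heap contents = [16, 92, 97]
pop() → 16: heap contents = [92, 97]
pop() → 92: heap contents = [97]
pop() → 97: heap contents = []
push(43): heap contents = [43]

Answer: 43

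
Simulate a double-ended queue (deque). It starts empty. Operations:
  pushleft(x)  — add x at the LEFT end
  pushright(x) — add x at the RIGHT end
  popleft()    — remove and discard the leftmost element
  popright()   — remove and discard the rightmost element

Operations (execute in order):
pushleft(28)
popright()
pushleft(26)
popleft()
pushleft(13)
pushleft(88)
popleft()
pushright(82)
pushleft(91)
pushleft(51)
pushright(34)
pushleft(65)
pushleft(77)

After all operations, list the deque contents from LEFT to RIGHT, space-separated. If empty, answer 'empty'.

pushleft(28): [28]
popright(): []
pushleft(26): [26]
popleft(): []
pushleft(13): [13]
pushleft(88): [88, 13]
popleft(): [13]
pushright(82): [13, 82]
pushleft(91): [91, 13, 82]
pushleft(51): [51, 91, 13, 82]
pushright(34): [51, 91, 13, 82, 34]
pushleft(65): [65, 51, 91, 13, 82, 34]
pushleft(77): [77, 65, 51, 91, 13, 82, 34]

Answer: 77 65 51 91 13 82 34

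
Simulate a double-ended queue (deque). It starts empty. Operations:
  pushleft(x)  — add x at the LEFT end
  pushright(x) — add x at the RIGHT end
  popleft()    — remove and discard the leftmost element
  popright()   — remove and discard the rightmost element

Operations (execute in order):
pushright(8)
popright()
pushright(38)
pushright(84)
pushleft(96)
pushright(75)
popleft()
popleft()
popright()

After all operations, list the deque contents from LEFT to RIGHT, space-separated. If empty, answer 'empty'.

Answer: 84

Derivation:
pushright(8): [8]
popright(): []
pushright(38): [38]
pushright(84): [38, 84]
pushleft(96): [96, 38, 84]
pushright(75): [96, 38, 84, 75]
popleft(): [38, 84, 75]
popleft(): [84, 75]
popright(): [84]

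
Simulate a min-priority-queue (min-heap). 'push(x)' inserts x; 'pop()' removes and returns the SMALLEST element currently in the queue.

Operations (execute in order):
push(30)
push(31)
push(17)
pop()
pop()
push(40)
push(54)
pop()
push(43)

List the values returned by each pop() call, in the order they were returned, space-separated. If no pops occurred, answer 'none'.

push(30): heap contents = [30]
push(31): heap contents = [30, 31]
push(17): heap contents = [17, 30, 31]
pop() → 17: heap contents = [30, 31]
pop() → 30: heap contents = [31]
push(40): heap contents = [31, 40]
push(54): heap contents = [31, 40, 54]
pop() → 31: heap contents = [40, 54]
push(43): heap contents = [40, 43, 54]

Answer: 17 30 31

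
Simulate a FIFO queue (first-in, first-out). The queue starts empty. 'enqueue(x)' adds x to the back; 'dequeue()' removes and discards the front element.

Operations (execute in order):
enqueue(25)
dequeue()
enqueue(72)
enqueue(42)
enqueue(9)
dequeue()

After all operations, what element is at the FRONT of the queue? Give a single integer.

Answer: 42

Derivation:
enqueue(25): queue = [25]
dequeue(): queue = []
enqueue(72): queue = [72]
enqueue(42): queue = [72, 42]
enqueue(9): queue = [72, 42, 9]
dequeue(): queue = [42, 9]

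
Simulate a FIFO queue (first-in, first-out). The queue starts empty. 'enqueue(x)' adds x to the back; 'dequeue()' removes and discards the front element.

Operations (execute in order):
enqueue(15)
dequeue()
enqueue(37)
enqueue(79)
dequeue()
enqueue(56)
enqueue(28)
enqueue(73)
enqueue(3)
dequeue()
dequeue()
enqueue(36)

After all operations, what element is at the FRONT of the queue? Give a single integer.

Answer: 28

Derivation:
enqueue(15): queue = [15]
dequeue(): queue = []
enqueue(37): queue = [37]
enqueue(79): queue = [37, 79]
dequeue(): queue = [79]
enqueue(56): queue = [79, 56]
enqueue(28): queue = [79, 56, 28]
enqueue(73): queue = [79, 56, 28, 73]
enqueue(3): queue = [79, 56, 28, 73, 3]
dequeue(): queue = [56, 28, 73, 3]
dequeue(): queue = [28, 73, 3]
enqueue(36): queue = [28, 73, 3, 36]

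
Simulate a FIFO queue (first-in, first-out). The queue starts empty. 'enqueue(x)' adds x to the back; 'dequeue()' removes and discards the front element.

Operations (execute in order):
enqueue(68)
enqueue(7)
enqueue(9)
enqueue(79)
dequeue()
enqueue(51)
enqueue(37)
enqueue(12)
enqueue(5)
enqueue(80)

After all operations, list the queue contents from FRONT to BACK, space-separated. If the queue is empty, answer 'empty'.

Answer: 7 9 79 51 37 12 5 80

Derivation:
enqueue(68): [68]
enqueue(7): [68, 7]
enqueue(9): [68, 7, 9]
enqueue(79): [68, 7, 9, 79]
dequeue(): [7, 9, 79]
enqueue(51): [7, 9, 79, 51]
enqueue(37): [7, 9, 79, 51, 37]
enqueue(12): [7, 9, 79, 51, 37, 12]
enqueue(5): [7, 9, 79, 51, 37, 12, 5]
enqueue(80): [7, 9, 79, 51, 37, 12, 5, 80]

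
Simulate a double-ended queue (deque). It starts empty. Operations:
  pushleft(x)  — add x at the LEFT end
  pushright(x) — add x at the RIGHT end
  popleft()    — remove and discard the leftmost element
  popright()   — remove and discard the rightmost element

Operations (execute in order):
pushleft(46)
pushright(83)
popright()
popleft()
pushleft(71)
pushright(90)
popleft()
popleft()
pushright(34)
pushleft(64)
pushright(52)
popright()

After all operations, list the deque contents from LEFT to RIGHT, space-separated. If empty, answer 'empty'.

Answer: 64 34

Derivation:
pushleft(46): [46]
pushright(83): [46, 83]
popright(): [46]
popleft(): []
pushleft(71): [71]
pushright(90): [71, 90]
popleft(): [90]
popleft(): []
pushright(34): [34]
pushleft(64): [64, 34]
pushright(52): [64, 34, 52]
popright(): [64, 34]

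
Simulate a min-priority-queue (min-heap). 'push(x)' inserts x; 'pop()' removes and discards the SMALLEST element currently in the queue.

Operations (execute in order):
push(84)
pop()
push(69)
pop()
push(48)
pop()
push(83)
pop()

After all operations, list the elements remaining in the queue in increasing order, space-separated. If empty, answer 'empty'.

Answer: empty

Derivation:
push(84): heap contents = [84]
pop() → 84: heap contents = []
push(69): heap contents = [69]
pop() → 69: heap contents = []
push(48): heap contents = [48]
pop() → 48: heap contents = []
push(83): heap contents = [83]
pop() → 83: heap contents = []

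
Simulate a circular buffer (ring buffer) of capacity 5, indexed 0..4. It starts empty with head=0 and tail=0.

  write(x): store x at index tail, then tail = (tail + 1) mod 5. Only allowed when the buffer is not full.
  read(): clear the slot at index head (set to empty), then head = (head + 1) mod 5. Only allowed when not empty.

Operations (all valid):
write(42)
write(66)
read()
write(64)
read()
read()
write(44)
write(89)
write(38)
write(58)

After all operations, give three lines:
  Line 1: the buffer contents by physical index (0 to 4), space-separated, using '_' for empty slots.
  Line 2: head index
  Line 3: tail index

write(42): buf=[42 _ _ _ _], head=0, tail=1, size=1
write(66): buf=[42 66 _ _ _], head=0, tail=2, size=2
read(): buf=[_ 66 _ _ _], head=1, tail=2, size=1
write(64): buf=[_ 66 64 _ _], head=1, tail=3, size=2
read(): buf=[_ _ 64 _ _], head=2, tail=3, size=1
read(): buf=[_ _ _ _ _], head=3, tail=3, size=0
write(44): buf=[_ _ _ 44 _], head=3, tail=4, size=1
write(89): buf=[_ _ _ 44 89], head=3, tail=0, size=2
write(38): buf=[38 _ _ 44 89], head=3, tail=1, size=3
write(58): buf=[38 58 _ 44 89], head=3, tail=2, size=4

Answer: 38 58 _ 44 89
3
2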